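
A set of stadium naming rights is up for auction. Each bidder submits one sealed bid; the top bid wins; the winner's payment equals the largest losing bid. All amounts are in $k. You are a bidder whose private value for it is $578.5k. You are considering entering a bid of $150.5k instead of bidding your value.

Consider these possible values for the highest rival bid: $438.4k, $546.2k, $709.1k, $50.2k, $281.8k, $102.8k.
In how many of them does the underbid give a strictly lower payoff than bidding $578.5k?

The deviation hurts exactly when the highest competing bid lies strictly between $150.5k and $578.5k — underbidding then forfeits a profitable win.
$438.4k: inside the interval → strictly worse (loss $140.1k).
$546.2k: inside the interval → strictly worse (loss $32.3k).
$709.1k: above both → same outcome either way.
$50.2k: below both → same outcome either way.
$281.8k: inside the interval → strictly worse (loss $296.7k).
$102.8k: below both → same outcome either way.
Count: 3.

3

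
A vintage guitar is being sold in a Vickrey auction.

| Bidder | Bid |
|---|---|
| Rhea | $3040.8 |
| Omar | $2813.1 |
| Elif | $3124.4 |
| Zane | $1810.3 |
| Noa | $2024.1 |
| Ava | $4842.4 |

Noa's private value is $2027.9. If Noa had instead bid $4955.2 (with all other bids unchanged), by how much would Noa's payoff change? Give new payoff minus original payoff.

The highest bid among the other bidders is $4842.4; Noa's bid doesn't change that.
Original bid $2024.1: Noa is not highest (top rival bid is $4842.4); payoff $0.
Alternative bid $4955.2: Noa is highest, pays the top rival bid $4842.4; payoff $2027.9 − $4842.4 = −$2814.5.
Change in payoff = −$2814.5 − ($0) = −$2814.5.

−$2814.5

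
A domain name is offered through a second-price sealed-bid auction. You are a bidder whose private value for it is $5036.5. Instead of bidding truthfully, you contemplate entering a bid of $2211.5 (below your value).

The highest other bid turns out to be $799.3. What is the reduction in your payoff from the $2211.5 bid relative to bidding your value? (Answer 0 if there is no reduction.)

$0

Bidding your value $5036.5: you win (since $5036.5 > $799.3) and pay $799.3. Payoff $4237.2.
Bidding $2211.5: you win and pay $799.3. Payoff $5036.5 − $799.3 = $4237.2.
Difference = $4237.2 − $4237.2 = $0; both bids lead to the same outcome because the competing bid is below both your value and your alternative bid.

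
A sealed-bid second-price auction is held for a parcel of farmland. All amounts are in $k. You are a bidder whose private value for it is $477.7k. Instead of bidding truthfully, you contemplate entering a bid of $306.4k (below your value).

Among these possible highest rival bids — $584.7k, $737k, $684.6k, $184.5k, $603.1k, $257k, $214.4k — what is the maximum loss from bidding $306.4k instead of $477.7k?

$0k

$584.7k: same outcome either way → loss $0k.
$737k: same outcome either way → loss $0k.
$684.6k: same outcome either way → loss $0k.
$184.5k: same outcome either way → loss $0k.
$603.1k: same outcome either way → loss $0k.
$257k: same outcome either way → loss $0k.
$214.4k: same outcome either way → loss $0k.
Maximum loss: $0k.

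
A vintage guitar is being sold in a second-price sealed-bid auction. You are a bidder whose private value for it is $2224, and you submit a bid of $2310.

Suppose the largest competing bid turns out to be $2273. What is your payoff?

−$49

Your bid $2310 exceeds the highest competing bid $2273, so you win.
In a second-price auction the winner pays the second-highest bid, $2273.
Payoff = value − price = $2224 − $2273 = −$49.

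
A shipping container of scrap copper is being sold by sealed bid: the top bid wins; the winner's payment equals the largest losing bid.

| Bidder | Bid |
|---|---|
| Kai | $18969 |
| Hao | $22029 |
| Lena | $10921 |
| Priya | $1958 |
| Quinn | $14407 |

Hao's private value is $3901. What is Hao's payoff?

−$15068

Highest bid: Hao at $22029, so Hao wins.
Second-highest bid: Kai at $18969 — that is the price the winner pays.
Hao's payoff = value − price = $3901 − $18969 = −$15068.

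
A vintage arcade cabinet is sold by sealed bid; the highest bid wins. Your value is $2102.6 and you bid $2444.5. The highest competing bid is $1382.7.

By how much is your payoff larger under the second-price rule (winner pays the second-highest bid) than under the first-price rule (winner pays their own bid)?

$1061.8

You have the highest bid, so you win under either rule.
Second-price: pay $1382.7 → payoff $719.9.
First-price: pay your own bid $2444.5 → payoff −$341.9.
Difference = $719.9 − (−$341.9) = $1061.8.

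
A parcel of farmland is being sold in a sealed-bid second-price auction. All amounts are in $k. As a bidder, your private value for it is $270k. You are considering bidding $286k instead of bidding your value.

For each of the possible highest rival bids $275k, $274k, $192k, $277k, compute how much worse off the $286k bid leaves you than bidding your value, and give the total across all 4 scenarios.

The deviation costs you only when the competing bid falls strictly between $270k and $286k; elsewhere both bids give the same outcome.
$275k: truthful payoff $0k, deviation payoff −$5k → loss $5k.
$274k: truthful payoff $0k, deviation payoff −$4k → loss $4k.
$192k: outcomes coincide → loss $0k.
$277k: truthful payoff $0k, deviation payoff −$7k → loss $7k.
Total loss = $5k + $4k + $7k = $16k.

$16k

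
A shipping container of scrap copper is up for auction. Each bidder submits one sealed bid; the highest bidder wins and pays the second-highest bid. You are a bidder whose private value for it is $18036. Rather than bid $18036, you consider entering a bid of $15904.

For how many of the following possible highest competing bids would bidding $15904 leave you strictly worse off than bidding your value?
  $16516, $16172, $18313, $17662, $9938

3

The deviation hurts exactly when the highest competing bid lies strictly between $15904 and $18036 — underbidding then forfeits a profitable win.
$16516: inside the interval → strictly worse (loss $1520).
$16172: inside the interval → strictly worse (loss $1864).
$18313: above both → same outcome either way.
$17662: inside the interval → strictly worse (loss $374).
$9938: below both → same outcome either way.
Count: 3.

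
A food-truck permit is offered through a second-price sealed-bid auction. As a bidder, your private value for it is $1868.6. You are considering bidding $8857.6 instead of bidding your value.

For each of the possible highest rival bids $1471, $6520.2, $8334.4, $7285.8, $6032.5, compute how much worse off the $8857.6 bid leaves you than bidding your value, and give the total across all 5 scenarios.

$20698.5

The deviation costs you only when the competing bid falls strictly between $1868.6 and $8857.6; elsewhere both bids give the same outcome.
$1471: outcomes coincide → loss $0.
$6520.2: truthful payoff $0, deviation payoff −$4651.6 → loss $4651.6.
$8334.4: truthful payoff $0, deviation payoff −$6465.8 → loss $6465.8.
$7285.8: truthful payoff $0, deviation payoff −$5417.2 → loss $5417.2.
$6032.5: truthful payoff $0, deviation payoff −$4163.9 → loss $4163.9.
Total loss = $4651.6 + $6465.8 + $5417.2 + $4163.9 = $20698.5.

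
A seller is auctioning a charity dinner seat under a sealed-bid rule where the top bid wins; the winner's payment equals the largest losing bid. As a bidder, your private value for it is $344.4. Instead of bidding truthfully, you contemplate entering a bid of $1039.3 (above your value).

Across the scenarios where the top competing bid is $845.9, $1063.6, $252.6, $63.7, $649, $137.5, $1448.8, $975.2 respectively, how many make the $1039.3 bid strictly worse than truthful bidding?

The deviation hurts exactly when the highest competing bid lies strictly between $344.4 and $1039.3 — overbidding then wins at a price above your value.
$845.9: inside the interval → strictly worse (loss $501.5).
$1063.6: above both → same outcome either way.
$252.6: below both → same outcome either way.
$63.7: below both → same outcome either way.
$649: inside the interval → strictly worse (loss $304.6).
$137.5: below both → same outcome either way.
$1448.8: above both → same outcome either way.
$975.2: inside the interval → strictly worse (loss $630.8).
Count: 3.

3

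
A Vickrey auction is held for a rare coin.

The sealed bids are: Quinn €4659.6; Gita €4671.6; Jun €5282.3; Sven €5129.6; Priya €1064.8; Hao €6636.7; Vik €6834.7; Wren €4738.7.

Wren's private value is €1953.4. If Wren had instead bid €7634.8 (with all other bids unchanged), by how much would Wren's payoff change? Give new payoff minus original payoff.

The highest bid among the other bidders is €6834.7; Wren's bid doesn't change that.
Original bid €4738.7: Wren is not highest (top rival bid is €6834.7); payoff €0.
Alternative bid €7634.8: Wren is highest, pays the top rival bid €6834.7; payoff €1953.4 − €6834.7 = −€4881.3.
Change in payoff = −€4881.3 − (€0) = −€4881.3.

−€4881.3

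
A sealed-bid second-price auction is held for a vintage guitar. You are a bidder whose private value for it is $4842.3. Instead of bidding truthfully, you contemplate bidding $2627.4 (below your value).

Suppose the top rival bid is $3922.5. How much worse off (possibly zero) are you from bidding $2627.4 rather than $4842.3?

$919.8

Bidding your value $4842.3: you win (since $4842.3 > $3922.5) and pay $3922.5. Payoff $919.8.
Bidding $2627.4: you lose. Payoff $0.
The competing bid $3922.5 lies between your shaded bid and your value, so underbidding forfeits an item you could have won at a profitable price.
Loss from deviating = $919.8 − ($0) = $919.8.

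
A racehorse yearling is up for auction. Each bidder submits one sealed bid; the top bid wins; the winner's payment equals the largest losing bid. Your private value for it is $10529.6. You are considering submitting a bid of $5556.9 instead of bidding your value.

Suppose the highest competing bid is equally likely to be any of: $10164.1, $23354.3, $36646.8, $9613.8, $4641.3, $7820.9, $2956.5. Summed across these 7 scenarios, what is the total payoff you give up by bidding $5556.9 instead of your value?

$3990

The deviation costs you only when the competing bid falls strictly between $5556.9 and $10529.6; elsewhere both bids give the same outcome.
$10164.1: truthful payoff $365.5, deviation payoff $0 → loss $365.5.
$23354.3: outcomes coincide → loss $0.
$36646.8: outcomes coincide → loss $0.
$9613.8: truthful payoff $915.8, deviation payoff $0 → loss $915.8.
$4641.3: outcomes coincide → loss $0.
$7820.9: truthful payoff $2708.7, deviation payoff $0 → loss $2708.7.
$2956.5: outcomes coincide → loss $0.
Total loss = $365.5 + $915.8 + $2708.7 = $3990.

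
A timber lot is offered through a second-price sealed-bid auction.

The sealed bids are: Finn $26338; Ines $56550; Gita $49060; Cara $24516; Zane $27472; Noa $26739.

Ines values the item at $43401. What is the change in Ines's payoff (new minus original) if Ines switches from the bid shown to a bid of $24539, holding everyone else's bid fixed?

The highest bid among the other bidders is $49060; Ines's bid doesn't change that.
Original bid $56550: Ines is highest, pays the top rival bid $49060; payoff $43401 − $49060 = −$5659.
Alternative bid $24539: Ines is not highest (top rival bid is $49060); payoff $0.
Change in payoff = $0 − (−$5659) = $5659.

$5659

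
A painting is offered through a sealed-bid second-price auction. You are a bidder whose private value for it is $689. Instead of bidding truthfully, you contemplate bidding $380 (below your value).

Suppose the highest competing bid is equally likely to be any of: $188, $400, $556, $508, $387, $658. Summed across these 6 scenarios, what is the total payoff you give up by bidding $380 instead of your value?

The deviation costs you only when the competing bid falls strictly between $380 and $689; elsewhere both bids give the same outcome.
$188: outcomes coincide → loss $0.
$400: truthful payoff $289, deviation payoff $0 → loss $289.
$556: truthful payoff $133, deviation payoff $0 → loss $133.
$508: truthful payoff $181, deviation payoff $0 → loss $181.
$387: truthful payoff $302, deviation payoff $0 → loss $302.
$658: truthful payoff $31, deviation payoff $0 → loss $31.
Total loss = $289 + $133 + $181 + $302 + $31 = $936.

$936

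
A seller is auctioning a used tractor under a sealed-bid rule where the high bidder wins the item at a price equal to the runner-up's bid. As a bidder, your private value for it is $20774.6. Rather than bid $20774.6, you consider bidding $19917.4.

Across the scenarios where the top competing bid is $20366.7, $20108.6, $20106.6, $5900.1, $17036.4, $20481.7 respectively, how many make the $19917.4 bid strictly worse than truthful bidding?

4

The deviation hurts exactly when the highest competing bid lies strictly between $19917.4 and $20774.6 — underbidding then forfeits a profitable win.
$20366.7: inside the interval → strictly worse (loss $407.9).
$20108.6: inside the interval → strictly worse (loss $666).
$20106.6: inside the interval → strictly worse (loss $668).
$5900.1: below both → same outcome either way.
$17036.4: below both → same outcome either way.
$20481.7: inside the interval → strictly worse (loss $292.9).
Count: 4.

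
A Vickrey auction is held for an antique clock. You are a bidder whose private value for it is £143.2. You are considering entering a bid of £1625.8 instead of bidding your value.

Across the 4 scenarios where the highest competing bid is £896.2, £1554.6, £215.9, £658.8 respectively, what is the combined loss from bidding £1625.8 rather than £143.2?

The deviation costs you only when the competing bid falls strictly between £143.2 and £1625.8; elsewhere both bids give the same outcome.
£896.2: truthful payoff £0, deviation payoff −£753 → loss £753.
£1554.6: truthful payoff £0, deviation payoff −£1411.4 → loss £1411.4.
£215.9: truthful payoff £0, deviation payoff −£72.7 → loss £72.7.
£658.8: truthful payoff £0, deviation payoff −£515.6 → loss £515.6.
Total loss = £753 + £1411.4 + £72.7 + £515.6 = £2752.7.

£2752.7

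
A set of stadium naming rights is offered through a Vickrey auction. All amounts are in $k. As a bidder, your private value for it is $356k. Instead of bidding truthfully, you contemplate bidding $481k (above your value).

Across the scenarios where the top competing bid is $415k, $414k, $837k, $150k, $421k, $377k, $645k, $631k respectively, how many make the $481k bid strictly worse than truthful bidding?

The deviation hurts exactly when the highest competing bid lies strictly between $356k and $481k — overbidding then wins at a price above your value.
$415k: inside the interval → strictly worse (loss $59k).
$414k: inside the interval → strictly worse (loss $58k).
$837k: above both → same outcome either way.
$150k: below both → same outcome either way.
$421k: inside the interval → strictly worse (loss $65k).
$377k: inside the interval → strictly worse (loss $21k).
$645k: above both → same outcome either way.
$631k: above both → same outcome either way.
Count: 4.

4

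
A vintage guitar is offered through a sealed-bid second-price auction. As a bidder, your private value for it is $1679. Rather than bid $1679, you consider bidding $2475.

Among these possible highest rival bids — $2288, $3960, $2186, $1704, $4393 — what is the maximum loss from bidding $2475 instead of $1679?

$2288: truthful gives $0, deviation gives −$609 → loss $609.
$3960: same outcome either way → loss $0.
$2186: truthful gives $0, deviation gives −$507 → loss $507.
$1704: truthful gives $0, deviation gives −$25 → loss $25.
$4393: same outcome either way → loss $0.
Maximum loss: $609.

$609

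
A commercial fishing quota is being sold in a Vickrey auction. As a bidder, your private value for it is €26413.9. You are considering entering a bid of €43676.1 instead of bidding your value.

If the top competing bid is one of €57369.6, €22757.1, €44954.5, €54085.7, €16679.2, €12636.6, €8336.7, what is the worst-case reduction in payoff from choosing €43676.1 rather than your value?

€57369.6: same outcome either way → loss €0.
€22757.1: same outcome either way → loss €0.
€44954.5: same outcome either way → loss €0.
€54085.7: same outcome either way → loss €0.
€16679.2: same outcome either way → loss €0.
€12636.6: same outcome either way → loss €0.
€8336.7: same outcome either way → loss €0.
Maximum loss: €0.

€0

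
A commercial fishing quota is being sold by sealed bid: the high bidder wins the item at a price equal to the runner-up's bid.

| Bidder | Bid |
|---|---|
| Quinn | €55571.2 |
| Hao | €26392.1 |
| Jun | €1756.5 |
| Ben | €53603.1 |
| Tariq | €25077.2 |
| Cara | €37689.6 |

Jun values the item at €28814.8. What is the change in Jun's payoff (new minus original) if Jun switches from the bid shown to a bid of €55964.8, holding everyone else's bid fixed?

The highest bid among the other bidders is €55571.2; Jun's bid doesn't change that.
Original bid €1756.5: Jun is not highest (top rival bid is €55571.2); payoff €0.
Alternative bid €55964.8: Jun is highest, pays the top rival bid €55571.2; payoff €28814.8 − €55571.2 = −€26756.4.
Change in payoff = −€26756.4 − (€0) = −€26756.4.

−€26756.4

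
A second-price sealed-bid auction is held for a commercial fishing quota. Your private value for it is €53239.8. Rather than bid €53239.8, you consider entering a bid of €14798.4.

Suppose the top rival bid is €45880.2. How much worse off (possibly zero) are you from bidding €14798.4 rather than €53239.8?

Bidding your value €53239.8: you win (since €53239.8 > €45880.2) and pay €45880.2. Payoff €7359.6.
Bidding €14798.4: you lose. Payoff €0.
The competing bid €45880.2 lies between your shaded bid and your value, so underbidding forfeits an item you could have won at a profitable price.
Loss from deviating = €7359.6 − (€0) = €7359.6.
In a second-price auction your bid sets only whether you win, not what you pay, so bidding your true value is weakly dominant.

€7359.6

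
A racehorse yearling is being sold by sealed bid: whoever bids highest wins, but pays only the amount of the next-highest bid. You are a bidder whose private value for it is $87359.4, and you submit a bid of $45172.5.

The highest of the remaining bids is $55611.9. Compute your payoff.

Your bid $45172.5 is below the highest competing bid $55611.9, so you lose.
A losing bidder pays nothing and receives nothing: payoff = $0.

$0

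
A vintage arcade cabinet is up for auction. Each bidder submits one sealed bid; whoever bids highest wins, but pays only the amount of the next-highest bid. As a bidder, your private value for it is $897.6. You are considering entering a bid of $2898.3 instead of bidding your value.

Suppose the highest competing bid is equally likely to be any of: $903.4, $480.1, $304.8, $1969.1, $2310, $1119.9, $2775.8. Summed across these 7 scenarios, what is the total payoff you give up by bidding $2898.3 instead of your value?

The deviation costs you only when the competing bid falls strictly between $897.6 and $2898.3; elsewhere both bids give the same outcome.
$903.4: truthful payoff $0, deviation payoff −$5.8 → loss $5.8.
$480.1: outcomes coincide → loss $0.
$304.8: outcomes coincide → loss $0.
$1969.1: truthful payoff $0, deviation payoff −$1071.5 → loss $1071.5.
$2310: truthful payoff $0, deviation payoff −$1412.4 → loss $1412.4.
$1119.9: truthful payoff $0, deviation payoff −$222.3 → loss $222.3.
$2775.8: truthful payoff $0, deviation payoff −$1878.2 → loss $1878.2.
Total loss = $5.8 + $1071.5 + $1412.4 + $222.3 + $1878.2 = $4590.2.

$4590.2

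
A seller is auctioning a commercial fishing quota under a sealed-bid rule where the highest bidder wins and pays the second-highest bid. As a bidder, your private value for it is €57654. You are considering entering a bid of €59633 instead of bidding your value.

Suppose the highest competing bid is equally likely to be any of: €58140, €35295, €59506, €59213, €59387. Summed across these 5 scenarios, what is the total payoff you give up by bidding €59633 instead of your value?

The deviation costs you only when the competing bid falls strictly between €57654 and €59633; elsewhere both bids give the same outcome.
€58140: truthful payoff €0, deviation payoff −€486 → loss €486.
€35295: outcomes coincide → loss €0.
€59506: truthful payoff €0, deviation payoff −€1852 → loss €1852.
€59213: truthful payoff €0, deviation payoff −€1559 → loss €1559.
€59387: truthful payoff €0, deviation payoff −€1733 → loss €1733.
Total loss = €486 + €1852 + €1559 + €1733 = €5630.
Truthful bidding weakly dominates here: raising your bid can only win items priced above your value, and lowering it can only forfeit items priced below.

€5630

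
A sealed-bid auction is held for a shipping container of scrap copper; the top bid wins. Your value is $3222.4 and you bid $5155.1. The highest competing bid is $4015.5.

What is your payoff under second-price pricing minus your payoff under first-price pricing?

You have the highest bid, so you win under either rule.
Second-price: pay $4015.5 → payoff −$793.1.
First-price: pay your own bid $5155.1 → payoff −$1932.7.
Difference = −$793.1 − (−$1932.7) = $1139.6.

$1139.6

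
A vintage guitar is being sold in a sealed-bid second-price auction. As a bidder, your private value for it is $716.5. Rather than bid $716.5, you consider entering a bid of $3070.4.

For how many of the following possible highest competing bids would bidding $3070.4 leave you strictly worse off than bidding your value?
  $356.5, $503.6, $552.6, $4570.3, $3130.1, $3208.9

The deviation hurts exactly when the highest competing bid lies strictly between $716.5 and $3070.4 — overbidding then wins at a price above your value.
$356.5: below both → same outcome either way.
$503.6: below both → same outcome either way.
$552.6: below both → same outcome either way.
$4570.3: above both → same outcome either way.
$3130.1: above both → same outcome either way.
$3208.9: above both → same outcome either way.
Count: 0.

0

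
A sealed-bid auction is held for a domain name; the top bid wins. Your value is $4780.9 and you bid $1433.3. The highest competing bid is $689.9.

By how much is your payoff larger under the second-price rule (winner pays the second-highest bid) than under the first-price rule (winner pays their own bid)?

$743.4

You have the highest bid, so you win under either rule.
Second-price: pay $689.9 → payoff $4091.
First-price: pay your own bid $1433.3 → payoff $3347.6.
Difference = $4091 − ($3347.6) = $743.4.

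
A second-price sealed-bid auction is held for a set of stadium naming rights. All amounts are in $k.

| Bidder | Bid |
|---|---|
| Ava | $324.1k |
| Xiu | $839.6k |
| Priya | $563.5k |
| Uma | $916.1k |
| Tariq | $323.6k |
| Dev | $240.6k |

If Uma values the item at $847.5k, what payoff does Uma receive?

$7.9k

Highest bid: Uma at $916.1k, so Uma wins.
Second-highest bid: Xiu at $839.6k — that is the price the winner pays.
Uma's payoff = value − price = $847.5k − $839.6k = $7.9k.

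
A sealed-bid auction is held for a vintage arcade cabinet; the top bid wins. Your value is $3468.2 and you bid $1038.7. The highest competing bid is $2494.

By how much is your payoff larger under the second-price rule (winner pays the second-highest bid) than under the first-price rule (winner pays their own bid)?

Your bid $1038.7 is below $2494, so you lose under either rule.
Payoff is $0 in both cases; difference = $0.

$0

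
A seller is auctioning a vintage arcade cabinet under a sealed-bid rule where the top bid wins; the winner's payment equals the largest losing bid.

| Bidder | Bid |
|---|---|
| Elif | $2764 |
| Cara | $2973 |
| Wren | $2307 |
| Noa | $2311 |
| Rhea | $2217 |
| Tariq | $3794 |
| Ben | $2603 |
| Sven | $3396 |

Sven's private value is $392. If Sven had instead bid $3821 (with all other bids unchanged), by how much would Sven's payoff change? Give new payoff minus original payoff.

−$3402

The highest bid among the other bidders is $3794; Sven's bid doesn't change that.
Original bid $3396: Sven is not highest (top rival bid is $3794); payoff $0.
Alternative bid $3821: Sven is highest, pays the top rival bid $3794; payoff $392 − $3794 = −$3402.
Change in payoff = −$3402 − ($0) = −$3402.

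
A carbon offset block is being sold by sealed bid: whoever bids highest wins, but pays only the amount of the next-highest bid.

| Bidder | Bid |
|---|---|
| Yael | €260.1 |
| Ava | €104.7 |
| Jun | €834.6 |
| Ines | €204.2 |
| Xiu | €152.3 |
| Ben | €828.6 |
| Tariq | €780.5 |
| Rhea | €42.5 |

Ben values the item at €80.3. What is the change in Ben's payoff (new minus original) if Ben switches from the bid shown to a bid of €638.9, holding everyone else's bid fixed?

The highest bid among the other bidders is €834.6; Ben's bid doesn't change that.
Original bid €828.6: Ben is not highest (top rival bid is €834.6); payoff €0.
Alternative bid €638.9: Ben is not highest (top rival bid is €834.6); payoff €0.
Change in payoff = €0 − (€0) = €0.

€0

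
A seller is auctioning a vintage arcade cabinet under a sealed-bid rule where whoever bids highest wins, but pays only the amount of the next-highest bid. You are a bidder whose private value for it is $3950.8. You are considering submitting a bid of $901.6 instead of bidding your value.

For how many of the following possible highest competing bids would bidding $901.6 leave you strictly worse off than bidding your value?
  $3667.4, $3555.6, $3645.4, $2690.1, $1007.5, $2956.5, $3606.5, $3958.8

The deviation hurts exactly when the highest competing bid lies strictly between $901.6 and $3950.8 — underbidding then forfeits a profitable win.
$3667.4: inside the interval → strictly worse (loss $283.4).
$3555.6: inside the interval → strictly worse (loss $395.2).
$3645.4: inside the interval → strictly worse (loss $305.4).
$2690.1: inside the interval → strictly worse (loss $1260.7).
$1007.5: inside the interval → strictly worse (loss $2943.3).
$2956.5: inside the interval → strictly worse (loss $994.3).
$3606.5: inside the interval → strictly worse (loss $344.3).
$3958.8: above both → same outcome either way.
Count: 7.

7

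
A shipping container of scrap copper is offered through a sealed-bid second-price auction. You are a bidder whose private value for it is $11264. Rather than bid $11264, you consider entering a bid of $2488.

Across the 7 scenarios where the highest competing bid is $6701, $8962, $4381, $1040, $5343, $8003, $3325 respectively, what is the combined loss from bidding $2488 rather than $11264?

The deviation costs you only when the competing bid falls strictly between $2488 and $11264; elsewhere both bids give the same outcome.
$6701: truthful payoff $4563, deviation payoff $0 → loss $4563.
$8962: truthful payoff $2302, deviation payoff $0 → loss $2302.
$4381: truthful payoff $6883, deviation payoff $0 → loss $6883.
$1040: outcomes coincide → loss $0.
$5343: truthful payoff $5921, deviation payoff $0 → loss $5921.
$8003: truthful payoff $3261, deviation payoff $0 → loss $3261.
$3325: truthful payoff $7939, deviation payoff $0 → loss $7939.
Total loss = $4563 + $2302 + $6883 + $5921 + $3261 + $7939 = $30869.
In a second-price auction your bid sets only whether you win, not what you pay, so bidding your true value is weakly dominant.

$30869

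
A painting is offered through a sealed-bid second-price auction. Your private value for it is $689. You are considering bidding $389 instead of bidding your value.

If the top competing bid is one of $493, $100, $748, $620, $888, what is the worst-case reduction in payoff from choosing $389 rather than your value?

$196

$493: truthful gives $196, deviation gives $0 → loss $196.
$100: same outcome either way → loss $0.
$748: same outcome either way → loss $0.
$620: truthful gives $69, deviation gives $0 → loss $69.
$888: same outcome either way → loss $0.
Maximum loss: $196.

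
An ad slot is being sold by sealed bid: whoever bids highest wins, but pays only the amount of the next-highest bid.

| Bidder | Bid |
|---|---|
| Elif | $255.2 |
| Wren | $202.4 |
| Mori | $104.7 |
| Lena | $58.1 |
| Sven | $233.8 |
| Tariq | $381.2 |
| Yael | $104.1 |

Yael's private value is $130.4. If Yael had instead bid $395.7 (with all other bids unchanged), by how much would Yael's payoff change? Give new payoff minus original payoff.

−$250.8

The highest bid among the other bidders is $381.2; Yael's bid doesn't change that.
Original bid $104.1: Yael is not highest (top rival bid is $381.2); payoff $0.
Alternative bid $395.7: Yael is highest, pays the top rival bid $381.2; payoff $130.4 − $381.2 = −$250.8.
Change in payoff = −$250.8 − ($0) = −$250.8.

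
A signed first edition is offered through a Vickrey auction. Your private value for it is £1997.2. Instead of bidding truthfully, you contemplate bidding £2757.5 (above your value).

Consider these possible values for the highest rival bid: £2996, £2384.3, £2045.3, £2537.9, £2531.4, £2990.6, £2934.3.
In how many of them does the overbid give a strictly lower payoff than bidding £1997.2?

4

The deviation hurts exactly when the highest competing bid lies strictly between £1997.2 and £2757.5 — overbidding then wins at a price above your value.
£2996: above both → same outcome either way.
£2384.3: inside the interval → strictly worse (loss £387.1).
£2045.3: inside the interval → strictly worse (loss £48.1).
£2537.9: inside the interval → strictly worse (loss £540.7).
£2531.4: inside the interval → strictly worse (loss £534.2).
£2990.6: above both → same outcome either way.
£2934.3: above both → same outcome either way.
Count: 4.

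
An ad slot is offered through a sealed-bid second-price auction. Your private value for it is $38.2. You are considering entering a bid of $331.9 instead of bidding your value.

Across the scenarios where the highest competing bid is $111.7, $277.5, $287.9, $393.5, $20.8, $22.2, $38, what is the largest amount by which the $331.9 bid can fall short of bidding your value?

$249.7

$111.7: truthful gives $0, deviation gives −$73.5 → loss $73.5.
$277.5: truthful gives $0, deviation gives −$239.3 → loss $239.3.
$287.9: truthful gives $0, deviation gives −$249.7 → loss $249.7.
$393.5: same outcome either way → loss $0.
$20.8: same outcome either way → loss $0.
$22.2: same outcome either way → loss $0.
$38: same outcome either way → loss $0.
Maximum loss: $249.7.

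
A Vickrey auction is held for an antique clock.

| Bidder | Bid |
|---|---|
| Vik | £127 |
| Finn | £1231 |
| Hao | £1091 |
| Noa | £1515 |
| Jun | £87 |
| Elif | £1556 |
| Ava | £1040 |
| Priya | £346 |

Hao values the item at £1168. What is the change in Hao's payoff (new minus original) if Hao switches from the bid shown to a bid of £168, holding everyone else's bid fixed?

£0

The highest bid among the other bidders is £1556; Hao's bid doesn't change that.
Original bid £1091: Hao is not highest (top rival bid is £1556); payoff £0.
Alternative bid £168: Hao is not highest (top rival bid is £1556); payoff £0.
Change in payoff = £0 − (£0) = £0.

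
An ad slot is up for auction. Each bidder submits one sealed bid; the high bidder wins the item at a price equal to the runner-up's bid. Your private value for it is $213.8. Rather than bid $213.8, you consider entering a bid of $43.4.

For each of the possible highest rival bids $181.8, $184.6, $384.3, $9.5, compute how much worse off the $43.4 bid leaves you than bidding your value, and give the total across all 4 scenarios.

The deviation costs you only when the competing bid falls strictly between $43.4 and $213.8; elsewhere both bids give the same outcome.
$181.8: truthful payoff $32, deviation payoff $0 → loss $32.
$184.6: truthful payoff $29.2, deviation payoff $0 → loss $29.2.
$384.3: outcomes coincide → loss $0.
$9.5: outcomes coincide → loss $0.
Total loss = $32 + $29.2 = $61.2.

$61.2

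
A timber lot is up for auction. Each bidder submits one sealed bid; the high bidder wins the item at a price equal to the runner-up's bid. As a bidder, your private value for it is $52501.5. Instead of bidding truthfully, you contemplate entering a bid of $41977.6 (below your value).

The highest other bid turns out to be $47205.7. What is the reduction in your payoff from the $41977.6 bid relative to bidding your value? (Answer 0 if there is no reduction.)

Bidding your value $52501.5: you win (since $52501.5 > $47205.7) and pay $47205.7. Payoff $5295.8.
Bidding $41977.6: you lose. Payoff $0.
The competing bid $47205.7 lies between your shaded bid and your value, so underbidding forfeits an item you could have won at a profitable price.
Loss from deviating = $5295.8 − ($0) = $5295.8.
In a second-price auction your bid sets only whether you win, not what you pay, so bidding your true value is weakly dominant.

$5295.8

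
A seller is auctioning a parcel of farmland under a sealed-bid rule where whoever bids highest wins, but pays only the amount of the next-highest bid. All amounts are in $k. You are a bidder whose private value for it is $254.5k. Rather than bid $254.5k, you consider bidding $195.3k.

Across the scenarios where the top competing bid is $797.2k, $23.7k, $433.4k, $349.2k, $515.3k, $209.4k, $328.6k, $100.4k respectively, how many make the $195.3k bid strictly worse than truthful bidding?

The deviation hurts exactly when the highest competing bid lies strictly between $195.3k and $254.5k — underbidding then forfeits a profitable win.
$797.2k: above both → same outcome either way.
$23.7k: below both → same outcome either way.
$433.4k: above both → same outcome either way.
$349.2k: above both → same outcome either way.
$515.3k: above both → same outcome either way.
$209.4k: inside the interval → strictly worse (loss $45.1k).
$328.6k: above both → same outcome either way.
$100.4k: below both → same outcome either way.
Count: 1.

1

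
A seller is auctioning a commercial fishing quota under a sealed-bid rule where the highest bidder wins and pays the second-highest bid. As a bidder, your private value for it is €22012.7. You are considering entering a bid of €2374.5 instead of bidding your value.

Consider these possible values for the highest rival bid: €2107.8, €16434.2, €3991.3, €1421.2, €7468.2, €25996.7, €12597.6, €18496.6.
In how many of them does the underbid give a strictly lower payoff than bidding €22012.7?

The deviation hurts exactly when the highest competing bid lies strictly between €2374.5 and €22012.7 — underbidding then forfeits a profitable win.
€2107.8: below both → same outcome either way.
€16434.2: inside the interval → strictly worse (loss €5578.5).
€3991.3: inside the interval → strictly worse (loss €18021.4).
€1421.2: below both → same outcome either way.
€7468.2: inside the interval → strictly worse (loss €14544.5).
€25996.7: above both → same outcome either way.
€12597.6: inside the interval → strictly worse (loss €9415.1).
€18496.6: inside the interval → strictly worse (loss €3516.1).
Count: 5.

5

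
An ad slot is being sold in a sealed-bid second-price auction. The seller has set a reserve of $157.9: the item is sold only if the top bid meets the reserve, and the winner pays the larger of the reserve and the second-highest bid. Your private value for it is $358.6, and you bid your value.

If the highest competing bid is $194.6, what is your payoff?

$164

Your bid $358.6 is the highest and exceeds the reserve.
Price = max(second-highest bid, reserve) = max($194.6, $157.9) = $194.6.
Payoff = $358.6 − $194.6 = $164.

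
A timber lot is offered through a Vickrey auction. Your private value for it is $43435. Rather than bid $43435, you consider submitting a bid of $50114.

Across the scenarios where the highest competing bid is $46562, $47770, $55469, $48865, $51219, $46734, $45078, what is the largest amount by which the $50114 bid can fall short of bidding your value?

$46562: truthful gives $0, deviation gives −$3127 → loss $3127.
$47770: truthful gives $0, deviation gives −$4335 → loss $4335.
$55469: same outcome either way → loss $0.
$48865: truthful gives $0, deviation gives −$5430 → loss $5430.
$51219: same outcome either way → loss $0.
$46734: truthful gives $0, deviation gives −$3299 → loss $3299.
$45078: truthful gives $0, deviation gives −$1643 → loss $1643.
Maximum loss: $5430.

$5430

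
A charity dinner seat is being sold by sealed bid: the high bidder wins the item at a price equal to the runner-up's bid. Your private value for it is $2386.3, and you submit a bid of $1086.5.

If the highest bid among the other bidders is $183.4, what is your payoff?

Your bid $1086.5 exceeds the highest competing bid $183.4, so you win.
In a second-price auction the winner pays the second-highest bid, $183.4.
Payoff = value − price = $2386.3 − $183.4 = $2202.9.

$2202.9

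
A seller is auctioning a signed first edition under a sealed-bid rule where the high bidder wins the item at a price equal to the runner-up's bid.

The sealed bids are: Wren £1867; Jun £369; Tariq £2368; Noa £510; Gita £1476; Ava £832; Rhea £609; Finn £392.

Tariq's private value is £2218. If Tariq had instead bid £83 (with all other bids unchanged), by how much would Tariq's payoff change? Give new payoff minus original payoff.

The highest bid among the other bidders is £1867; Tariq's bid doesn't change that.
Original bid £2368: Tariq is highest, pays the top rival bid £1867; payoff £2218 − £1867 = £351.
Alternative bid £83: Tariq is not highest (top rival bid is £1867); payoff £0.
Change in payoff = £0 − (£351) = −£351.

−£351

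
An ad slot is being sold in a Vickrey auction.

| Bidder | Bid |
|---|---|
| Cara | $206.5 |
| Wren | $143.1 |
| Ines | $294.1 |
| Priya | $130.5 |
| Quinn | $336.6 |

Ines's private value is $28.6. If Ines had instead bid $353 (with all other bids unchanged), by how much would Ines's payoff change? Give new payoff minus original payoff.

−$308

The highest bid among the other bidders is $336.6; Ines's bid doesn't change that.
Original bid $294.1: Ines is not highest (top rival bid is $336.6); payoff $0.
Alternative bid $353: Ines is highest, pays the top rival bid $336.6; payoff $28.6 − $336.6 = −$308.
Change in payoff = −$308 − ($0) = −$308.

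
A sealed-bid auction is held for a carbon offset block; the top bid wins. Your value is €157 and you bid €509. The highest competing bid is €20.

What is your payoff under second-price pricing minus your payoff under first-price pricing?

You have the highest bid, so you win under either rule.
Second-price: pay €20 → payoff €137.
First-price: pay your own bid €509 → payoff −€352.
Difference = €137 − (−€352) = €489.

€489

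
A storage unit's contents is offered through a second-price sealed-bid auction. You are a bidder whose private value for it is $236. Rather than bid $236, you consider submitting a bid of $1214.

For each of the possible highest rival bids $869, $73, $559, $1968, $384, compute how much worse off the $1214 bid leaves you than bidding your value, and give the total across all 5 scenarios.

The deviation costs you only when the competing bid falls strictly between $236 and $1214; elsewhere both bids give the same outcome.
$869: truthful payoff $0, deviation payoff −$633 → loss $633.
$73: outcomes coincide → loss $0.
$559: truthful payoff $0, deviation payoff −$323 → loss $323.
$1968: outcomes coincide → loss $0.
$384: truthful payoff $0, deviation payoff −$148 → loss $148.
Total loss = $633 + $323 + $148 = $1104.

$1104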